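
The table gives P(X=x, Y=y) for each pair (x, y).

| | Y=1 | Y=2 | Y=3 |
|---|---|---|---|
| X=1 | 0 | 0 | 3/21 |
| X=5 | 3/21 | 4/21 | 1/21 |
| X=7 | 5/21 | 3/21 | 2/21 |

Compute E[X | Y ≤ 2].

P(Y ≤ 2) = 5/7.
Σ X·P over the event = 5·(3/21) + 5·(4/21) + 7·(5/21) + 7·(3/21) = 13/3.
E[X | Y ≤ 2] = (13/3) / (5/7) = 91/15.

91/15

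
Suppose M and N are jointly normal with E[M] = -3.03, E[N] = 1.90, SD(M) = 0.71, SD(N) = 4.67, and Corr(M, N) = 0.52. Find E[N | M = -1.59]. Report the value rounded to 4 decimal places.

For a bivariate normal, E[N | M=x] = μ_N + ρ·(σ_N/σ_M)·(x − μ_M).
E[N | M=-1.59] = 1.90 + (0.52)·(4.67/0.71)·(-1.59 − (-3.03)) = 1.90 + (3.4203)·(1.44) = 6.8252.

6.8252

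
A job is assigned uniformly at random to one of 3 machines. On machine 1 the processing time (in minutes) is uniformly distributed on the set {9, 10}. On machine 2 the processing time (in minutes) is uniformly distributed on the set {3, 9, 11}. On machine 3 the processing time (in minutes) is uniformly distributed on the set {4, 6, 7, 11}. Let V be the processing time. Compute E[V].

E[V | machine 1] = (9+10)/2 = 19/2.
E[V | machine 2] = (3+9+11)/3 = 23/3.
E[V | machine 3] = (4+6+7+11)/4 = 7.
By the law of total expectation,
E[V] = (1/3)·(19/2) + (1/3)·(23/3) + (1/3)·(7) = 145/18.

145/18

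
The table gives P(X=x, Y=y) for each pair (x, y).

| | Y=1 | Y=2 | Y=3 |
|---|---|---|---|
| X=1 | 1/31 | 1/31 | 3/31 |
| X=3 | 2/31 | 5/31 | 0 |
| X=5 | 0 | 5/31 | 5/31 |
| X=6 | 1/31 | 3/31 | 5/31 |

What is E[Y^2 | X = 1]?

P(X = 1) = 5/31.
Σ Y^2·P over the event = 1·(1/31) + 4·(1/31) + 9·(3/31) = 32/31.
E[Y^2 | X = 1] = (32/31) / (5/31) = 32/5.

32/5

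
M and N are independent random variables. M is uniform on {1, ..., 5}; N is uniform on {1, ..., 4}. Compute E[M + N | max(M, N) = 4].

44/7

P(max(M, N) = 4) = 7/20.
Summing (M+N)·P(x,y) over outcomes with max(M, N) = 4 gives 11/5.
E[M + N | max(M, N) = 4] = (11/5) / (7/20) = 44/7.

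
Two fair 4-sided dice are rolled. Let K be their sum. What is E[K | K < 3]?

P(K < 3) = 1/16.
Σ over the event: 2·1/16 = 1/8.
E[K | K < 3] = (1/8) / (1/16) = 2.

2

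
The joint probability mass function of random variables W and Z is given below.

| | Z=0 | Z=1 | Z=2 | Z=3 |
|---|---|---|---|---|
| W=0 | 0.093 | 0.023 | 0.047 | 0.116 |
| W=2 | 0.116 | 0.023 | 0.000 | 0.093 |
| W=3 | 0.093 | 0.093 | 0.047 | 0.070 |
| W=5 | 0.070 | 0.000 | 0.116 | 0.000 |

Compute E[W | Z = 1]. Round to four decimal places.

2.3381

P(Z = 1) = 0.139.
Σ W·P over the event = 0·(0.023) + 2·(0.023) + 3·(0.093) = 0.325.
E[W | Z = 1] = (0.325) / (0.139) = 2.3381.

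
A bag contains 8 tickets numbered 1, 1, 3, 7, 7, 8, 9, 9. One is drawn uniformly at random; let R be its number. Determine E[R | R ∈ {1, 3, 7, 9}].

37/7

P(R ∈ {1, 3, 7, 9}) = 7/8.
Σ over the event: 1·1/4 + 3·1/8 + 7·1/4 + 9·1/4 = 37/8.
E[R | R ∈ {1, 3, 7, 9}] = (37/8) / (7/8) = 37/7.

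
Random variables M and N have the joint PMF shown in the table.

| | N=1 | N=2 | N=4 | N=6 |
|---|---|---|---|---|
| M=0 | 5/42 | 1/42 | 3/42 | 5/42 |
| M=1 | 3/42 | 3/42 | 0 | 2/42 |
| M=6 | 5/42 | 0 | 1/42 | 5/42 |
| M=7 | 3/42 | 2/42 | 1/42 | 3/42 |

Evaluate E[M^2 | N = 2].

P(N = 2) = 1/7.
Σ M^2·P over the event = 0·(1/42) + 1·(3/42) + 49·(2/42) = 101/42.
E[M^2 | N = 2] = (101/42) / (1/7) = 101/6.

101/6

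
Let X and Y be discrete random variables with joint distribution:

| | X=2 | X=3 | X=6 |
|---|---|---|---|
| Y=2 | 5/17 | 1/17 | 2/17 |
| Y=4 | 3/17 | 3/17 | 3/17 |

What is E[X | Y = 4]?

11/3

P(Y = 4) = 9/17.
Σ X·P over the event = 2·(3/17) + 3·(3/17) + 6·(3/17) = 33/17.
E[X | Y = 4] = (33/17) / (9/17) = 11/3.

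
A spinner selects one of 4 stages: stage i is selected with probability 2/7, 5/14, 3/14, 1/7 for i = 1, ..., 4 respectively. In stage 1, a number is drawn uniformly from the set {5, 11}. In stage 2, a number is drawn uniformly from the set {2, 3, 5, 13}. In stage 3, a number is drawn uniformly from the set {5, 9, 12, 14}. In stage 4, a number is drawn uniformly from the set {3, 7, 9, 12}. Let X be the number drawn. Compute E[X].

E[X | stage 1] = (5+11)/2 = 8.
E[X | stage 2] = (2+3+5+13)/4 = 23/4.
E[X | stage 3] = (5+9+12+14)/4 = 10.
E[X | stage 4] = (3+7+9+12)/4 = 31/4.
E[X] = (2/7)·(8) + (5/14)·(23/4) + (3/14)·(10) + (1/7)·(31/4) = 425/56.

425/56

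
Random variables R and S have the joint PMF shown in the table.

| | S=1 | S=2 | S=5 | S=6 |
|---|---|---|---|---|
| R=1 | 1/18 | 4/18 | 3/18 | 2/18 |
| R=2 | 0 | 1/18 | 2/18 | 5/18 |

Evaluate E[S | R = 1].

P(R = 1) = 5/9.
Σ S·P over the event = 1·(1/18) + 2·(4/18) + 5·(3/18) + 6·(2/18) = 2.
E[S | R = 1] = (2) / (5/9) = 18/5.

18/5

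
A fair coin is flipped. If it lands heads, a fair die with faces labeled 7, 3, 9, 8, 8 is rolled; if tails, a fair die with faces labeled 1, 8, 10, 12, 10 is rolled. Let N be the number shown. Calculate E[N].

38/5

E[N | heads] = (7+3+9+8+8)/5 = 7.
E[N | tails] = (1+8+10+12+10)/5 = 41/5.
By the law of total expectation,
E[N] = (1/2)·(7) + (1/2)·(41/5) = 38/5.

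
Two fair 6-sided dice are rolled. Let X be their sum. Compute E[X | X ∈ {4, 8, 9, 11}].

55/7

P(X ∈ {4, 8, 9, 11}) = 7/18.
Σ over the event: 4·1/12 + 8·5/36 + 9·1/9 + 11·1/18 = 55/18.
E[X | X ∈ {4, 8, 9, 11}] = (55/18) / (7/18) = 55/7.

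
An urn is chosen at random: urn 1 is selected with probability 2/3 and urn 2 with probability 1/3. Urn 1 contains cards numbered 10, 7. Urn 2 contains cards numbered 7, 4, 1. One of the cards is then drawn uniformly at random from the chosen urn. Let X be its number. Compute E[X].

E[X | urn 1] = (10+7)/2 = 17/2.
E[X | urn 2] = (7+4+1)/3 = 4.
E[X] = (2/3)·(17/2) + (1/3)·(4) = 7.

7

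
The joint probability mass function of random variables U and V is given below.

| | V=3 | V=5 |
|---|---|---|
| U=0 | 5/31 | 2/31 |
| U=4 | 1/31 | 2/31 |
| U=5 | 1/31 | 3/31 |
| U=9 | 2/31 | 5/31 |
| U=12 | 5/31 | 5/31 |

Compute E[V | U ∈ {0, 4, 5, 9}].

P(U ∈ {0, 4, 5, 9}) = 21/31.
Σ V·P over the event = 3·(5/31) + 5·(2/31) + 3·(1/31) + 5·(2/31) + 3·(1/31) + 5·(3/31) + 3·(2/31) + 5·(5/31) = 87/31.
E[V | U ∈ {0, 4, 5, 9}] = (87/31) / (21/31) = 29/7.

29/7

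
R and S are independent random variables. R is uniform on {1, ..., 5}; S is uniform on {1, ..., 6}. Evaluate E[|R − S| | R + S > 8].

4/3

Outcomes with R + S > 8: (3,6), (4,5), (4,6), (5,4), (5,5), (5,6), each with probability 1/30.
E[|R − S| | R + S > 8] = (3 + 1 + 2 + 1 + 0 + 1) / 6 = 4/3.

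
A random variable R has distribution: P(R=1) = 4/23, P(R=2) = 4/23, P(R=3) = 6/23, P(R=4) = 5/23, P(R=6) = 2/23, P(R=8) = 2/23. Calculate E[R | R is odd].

P(R is odd) = 10/23.
Σ over the event: 1·4/23 + 3·6/23 = 22/23.
E[R | R is odd] = (22/23) / (10/23) = 11/5.

11/5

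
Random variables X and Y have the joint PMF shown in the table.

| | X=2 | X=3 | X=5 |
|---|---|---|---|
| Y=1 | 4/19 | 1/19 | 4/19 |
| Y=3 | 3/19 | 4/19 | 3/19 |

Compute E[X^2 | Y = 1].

125/9

P(Y = 1) = 9/19.
Summing X^2·P(X=x,Y=y) over the conditioning event gives 125/19.
E[X^2 | Y = 1] = (125/19) / (9/19) = 125/9.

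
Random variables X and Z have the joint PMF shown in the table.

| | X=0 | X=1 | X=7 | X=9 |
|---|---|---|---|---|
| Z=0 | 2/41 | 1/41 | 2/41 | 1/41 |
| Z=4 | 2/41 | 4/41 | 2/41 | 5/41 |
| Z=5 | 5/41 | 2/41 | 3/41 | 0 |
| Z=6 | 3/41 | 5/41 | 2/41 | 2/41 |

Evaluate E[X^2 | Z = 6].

P(Z = 6) = 12/41.
Σ X^2·P over the event = 0·(3/41) + 1·(5/41) + 49·(2/41) + 81·(2/41) = 265/41.
E[X^2 | Z = 6] = (265/41) / (12/41) = 265/12.

265/12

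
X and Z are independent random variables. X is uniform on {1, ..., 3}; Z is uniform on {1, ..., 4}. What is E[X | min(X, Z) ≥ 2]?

5/2

Outcomes with min(X, Z) ≥ 2: (2,2), (2,3), (2,4), (3,2), (3,3), (3,4), each with probability 1/12.
E[X | min(X, Z) ≥ 2] = (2 + 2 + 2 + 3 + 3 + 3) / 6 = 5/2.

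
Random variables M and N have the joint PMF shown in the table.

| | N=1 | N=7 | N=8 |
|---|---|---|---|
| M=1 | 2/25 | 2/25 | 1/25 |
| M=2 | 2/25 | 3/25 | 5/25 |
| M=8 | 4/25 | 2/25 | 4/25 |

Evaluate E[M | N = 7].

P(N = 7) = 7/25.
Σ M·P over the event = 1·(2/25) + 2·(3/25) + 8·(2/25) = 24/25.
E[M | N = 7] = (24/25) / (7/25) = 24/7.

24/7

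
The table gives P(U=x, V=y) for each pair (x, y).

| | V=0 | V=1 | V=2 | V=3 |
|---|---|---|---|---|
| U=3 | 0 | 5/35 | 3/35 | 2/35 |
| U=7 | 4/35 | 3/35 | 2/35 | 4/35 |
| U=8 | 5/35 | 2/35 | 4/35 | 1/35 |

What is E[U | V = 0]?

68/9

P(V = 0) = 9/35.
Σ U·P over the event = 7·(4/35) + 8·(5/35) = 68/35.
E[U | V = 0] = (68/35) / (9/35) = 68/9.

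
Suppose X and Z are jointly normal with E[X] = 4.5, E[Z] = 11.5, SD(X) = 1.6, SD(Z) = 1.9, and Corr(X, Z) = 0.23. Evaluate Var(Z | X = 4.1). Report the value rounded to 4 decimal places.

Var(Z | X=x) = (1 − ρ²)·σ_Z².
Var(Z | X=4.1) = (1.9)²·(1 − (0.23)²) = 3.61·0.9471 = 3.4190.

3.4190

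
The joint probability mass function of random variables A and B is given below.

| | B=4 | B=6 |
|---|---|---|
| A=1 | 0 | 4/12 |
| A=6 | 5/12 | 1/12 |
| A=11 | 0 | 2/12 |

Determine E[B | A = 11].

6

P(A = 11) = 1/6.
Σ B·P over the event = 6·(2/12) = 1.
E[B | A = 11] = (1) / (1/6) = 6.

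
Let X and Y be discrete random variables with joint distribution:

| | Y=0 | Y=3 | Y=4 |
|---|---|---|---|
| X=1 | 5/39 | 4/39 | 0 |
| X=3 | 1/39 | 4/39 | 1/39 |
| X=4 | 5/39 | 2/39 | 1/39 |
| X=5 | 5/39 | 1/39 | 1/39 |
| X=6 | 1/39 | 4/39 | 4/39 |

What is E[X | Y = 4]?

P(Y = 4) = 7/39.
Σ X·P over the event = 3·(1/39) + 4·(1/39) + 5·(1/39) + 6·(4/39) = 12/13.
E[X | Y = 4] = (12/13) / (7/39) = 36/7.

36/7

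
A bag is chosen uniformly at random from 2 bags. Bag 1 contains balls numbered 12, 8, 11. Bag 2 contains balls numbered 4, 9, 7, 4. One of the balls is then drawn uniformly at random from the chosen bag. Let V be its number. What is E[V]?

E[V | bag 1] = (12+8+11)/3 = 31/3.
E[V | bag 2] = (4+9+7+4)/4 = 6.
E[V] = (1/2)·(31/3) + (1/2)·(6) = 49/6.

49/6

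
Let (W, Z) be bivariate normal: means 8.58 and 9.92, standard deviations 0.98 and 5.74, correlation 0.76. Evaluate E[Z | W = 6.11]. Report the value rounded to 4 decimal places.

-1.0750

E[Z | W=x] = μ_Z + ρ(σ_Z/σ_W)(x − μ_W) for jointly normal variables.
E[Z | W=6.11] = 9.92 + (0.76)·(5.74/0.98)·(6.11 − (8.58)) = 9.92 + (4.4514)·(-2.47) = -1.0750.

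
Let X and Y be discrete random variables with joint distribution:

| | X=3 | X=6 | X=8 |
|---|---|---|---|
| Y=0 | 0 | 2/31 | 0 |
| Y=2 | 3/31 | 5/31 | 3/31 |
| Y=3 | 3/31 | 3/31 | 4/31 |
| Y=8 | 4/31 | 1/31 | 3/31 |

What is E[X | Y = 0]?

P(Y = 0) = 2/31.
Σ X·P over the event = 6·(2/31) = 12/31.
E[X | Y = 0] = (12/31) / (2/31) = 6.

6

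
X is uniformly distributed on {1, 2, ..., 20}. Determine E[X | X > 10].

31/2

Given X > 10, X is equally likely to be any of {11, 12, 13, 14, 15, 16, 17, 18, 19, 20}.
E[X | X > 10] = (11 + 12 + 13 + 14 + 15 + 16 + 17 + 18 + 19 + 20) / 10 = 31/2.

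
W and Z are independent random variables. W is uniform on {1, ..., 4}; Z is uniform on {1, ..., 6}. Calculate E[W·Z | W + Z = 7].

Outcomes with W + Z = 7: (1,6), (2,5), (3,4), (4,3), each with probability 1/24.
E[W·Z | W + Z = 7] = (6 + 10 + 12 + 12) / 4 = 10.

10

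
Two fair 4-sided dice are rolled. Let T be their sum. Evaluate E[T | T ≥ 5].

6

P(T ≥ 5) = 5/8.
Σ over the event: 5·1/4 + 6·3/16 + 7·1/8 + 8·1/16 = 15/4.
E[T | T ≥ 5] = (15/4) / (5/8) = 6.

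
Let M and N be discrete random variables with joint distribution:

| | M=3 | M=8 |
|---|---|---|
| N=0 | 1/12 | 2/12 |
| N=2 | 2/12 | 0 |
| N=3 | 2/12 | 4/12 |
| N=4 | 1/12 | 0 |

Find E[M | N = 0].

19/3

P(N = 0) = 1/4.
Summing M·P(M=x,N=y) over the conditioning event gives 19/12.
E[M | N = 0] = (19/12) / (1/4) = 19/3.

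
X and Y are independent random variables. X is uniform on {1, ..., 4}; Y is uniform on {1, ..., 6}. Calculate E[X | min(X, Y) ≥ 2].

3

P(min(X, Y) ≥ 2) = 5/8.
Summing X·P(x,y) over outcomes with min(X, Y) ≥ 2 gives 15/8.
E[X | min(X, Y) ≥ 2] = (15/8) / (5/8) = 3.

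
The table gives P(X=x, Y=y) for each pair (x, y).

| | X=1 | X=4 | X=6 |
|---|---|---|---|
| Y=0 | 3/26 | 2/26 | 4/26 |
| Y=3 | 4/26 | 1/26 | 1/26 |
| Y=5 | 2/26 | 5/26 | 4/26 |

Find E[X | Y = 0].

35/9

P(Y = 0) = 9/26.
Σ X·P over the event = 1·(3/26) + 4·(2/26) + 6·(4/26) = 35/26.
E[X | Y = 0] = (35/26) / (9/26) = 35/9.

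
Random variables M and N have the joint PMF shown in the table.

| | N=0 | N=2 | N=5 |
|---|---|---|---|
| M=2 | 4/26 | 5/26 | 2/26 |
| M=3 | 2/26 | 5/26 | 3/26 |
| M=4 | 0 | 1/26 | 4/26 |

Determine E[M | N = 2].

29/11

P(N = 2) = 11/26.
Σ M·P over the event = 2·(5/26) + 3·(5/26) + 4·(1/26) = 29/26.
E[M | N = 2] = (29/26) / (11/26) = 29/11.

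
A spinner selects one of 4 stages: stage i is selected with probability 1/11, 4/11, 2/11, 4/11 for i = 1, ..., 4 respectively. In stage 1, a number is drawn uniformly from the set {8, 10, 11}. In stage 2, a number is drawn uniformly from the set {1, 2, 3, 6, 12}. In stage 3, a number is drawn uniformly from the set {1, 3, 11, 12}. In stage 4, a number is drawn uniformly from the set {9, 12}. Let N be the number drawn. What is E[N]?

E[N | stage 1] = (8+10+11)/3 = 29/3.
E[N | stage 2] = (1+2+3+6+12)/5 = 24/5.
E[N | stage 3] = (1+3+11+12)/4 = 27/4.
E[N | stage 4] = (9+12)/2 = 21/2.
By the law of total expectation,
E[N] = (1/11)·(29/3) + (4/11)·(24/5) + (2/11)·(27/4) + (4/11)·(21/2) = 2531/330.

2531/330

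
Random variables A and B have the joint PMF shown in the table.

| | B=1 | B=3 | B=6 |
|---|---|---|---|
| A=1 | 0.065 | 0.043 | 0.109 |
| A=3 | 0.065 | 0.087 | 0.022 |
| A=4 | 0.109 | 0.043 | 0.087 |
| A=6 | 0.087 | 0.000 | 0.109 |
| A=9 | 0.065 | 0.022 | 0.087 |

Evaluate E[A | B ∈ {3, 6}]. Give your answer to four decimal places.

P(B ∈ {3, 6}) = 0.609.
Summing A·P(A=x,B=y) over the conditioning event gives 2.634.
E[A | B ∈ {3, 6}] = (2.634) / (0.609) = 4.3251.

4.3251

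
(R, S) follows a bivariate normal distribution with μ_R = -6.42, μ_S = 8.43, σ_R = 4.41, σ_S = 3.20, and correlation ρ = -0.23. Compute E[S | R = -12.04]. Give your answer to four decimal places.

9.3679

For a bivariate normal, E[S | R=x] = μ_S + ρ·(σ_S/σ_R)·(x − μ_R).
E[S | R=-12.04] = 8.43 + (-0.23)·(3.20/4.41)·(-12.04 − (-6.42)) = 8.43 + (-0.16689)·(-5.62) = 9.3679.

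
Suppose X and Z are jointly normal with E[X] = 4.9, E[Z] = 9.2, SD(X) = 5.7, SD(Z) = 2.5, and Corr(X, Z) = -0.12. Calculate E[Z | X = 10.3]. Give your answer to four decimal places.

8.9158

E[Z | X=x] = μ_Z + ρ(σ_Z/σ_X)(x − μ_X) for jointly normal variables.
E[Z | X=10.3] = 9.2 + (-0.12)·(2.5/5.7)·(10.3 − (4.9)) = 9.2 + (-0.052632)·(5.4) = 8.9158.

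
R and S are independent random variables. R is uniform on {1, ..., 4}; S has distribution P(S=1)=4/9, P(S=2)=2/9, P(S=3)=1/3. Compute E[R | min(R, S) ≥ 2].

3

P(min(R, S) ≥ 2) = 5/12.
Summing R·P(x,y) over outcomes with min(R, S) ≥ 2 gives 5/4.
E[R | min(R, S) ≥ 2] = (5/4) / (5/12) = 3.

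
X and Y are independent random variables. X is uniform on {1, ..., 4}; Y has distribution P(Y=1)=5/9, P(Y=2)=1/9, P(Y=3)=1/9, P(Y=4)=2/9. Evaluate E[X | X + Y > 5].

29/9

P(X + Y > 5) = 1/4.
Summing X·P(x,y) over outcomes with X + Y > 5 gives 29/36.
E[X | X + Y > 5] = (29/36) / (1/4) = 29/9.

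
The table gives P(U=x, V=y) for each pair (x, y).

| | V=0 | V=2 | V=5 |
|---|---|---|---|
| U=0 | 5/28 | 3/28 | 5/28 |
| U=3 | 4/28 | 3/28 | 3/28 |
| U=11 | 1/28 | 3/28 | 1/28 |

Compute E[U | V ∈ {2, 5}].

31/9

P(V ∈ {2, 5}) = 9/14.
Σ U·P over the event = 0·(3/28) + 0·(5/28) + 3·(3/28) + 3·(3/28) + 11·(3/28) + 11·(1/28) = 31/14.
E[U | V ∈ {2, 5}] = (31/14) / (9/14) = 31/9.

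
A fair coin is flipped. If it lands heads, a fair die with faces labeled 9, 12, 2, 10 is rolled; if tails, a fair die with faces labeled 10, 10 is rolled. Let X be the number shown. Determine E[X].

E[X | heads] = (9+12+2+10)/4 = 33/4.
E[X | tails] = (10+10)/2 = 10.
By the law of total expectation,
E[X] = (1/2)·(33/4) + (1/2)·(10) = 73/8.

73/8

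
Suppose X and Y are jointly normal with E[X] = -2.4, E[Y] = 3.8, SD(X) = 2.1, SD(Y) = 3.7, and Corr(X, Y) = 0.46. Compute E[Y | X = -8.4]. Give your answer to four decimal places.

-1.0629

The regression of Y on X has slope ρ·σ_Y/σ_X and passes through (μ_X, μ_Y).
E[Y | X=-8.4] = 3.8 + (0.46)·(3.7/2.1)·(-8.4 − (-2.4)) = 3.8 + (0.81048)·(-6) = -1.0629.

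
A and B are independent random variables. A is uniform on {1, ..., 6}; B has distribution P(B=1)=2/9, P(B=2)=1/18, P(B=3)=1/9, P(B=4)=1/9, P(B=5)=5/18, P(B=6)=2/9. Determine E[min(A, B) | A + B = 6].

P(A + B = 6) = 7/54.
Summing min(A,B)·P(x,y) over outcomes with A + B = 6 gives 7/36.
E[min(A, B) | A + B = 6] = (7/36) / (7/54) = 3/2.

3/2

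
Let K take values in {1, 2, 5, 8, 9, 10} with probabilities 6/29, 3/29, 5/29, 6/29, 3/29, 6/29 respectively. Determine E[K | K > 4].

P(K > 4) = 20/29.
Σ over the event: 5·5/29 + 8·6/29 + 9·3/29 + 10·6/29 = 160/29.
E[K | K > 4] = (160/29) / (20/29) = 8.

8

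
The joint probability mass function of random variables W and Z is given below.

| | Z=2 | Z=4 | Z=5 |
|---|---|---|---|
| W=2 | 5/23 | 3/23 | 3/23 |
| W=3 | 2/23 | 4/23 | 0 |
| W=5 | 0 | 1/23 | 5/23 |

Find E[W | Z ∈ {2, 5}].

P(Z ∈ {2, 5}) = 15/23.
Σ W·P over the event = 2·(5/23) + 2·(3/23) + 3·(2/23) + 5·(5/23) = 47/23.
E[W | Z ∈ {2, 5}] = (47/23) / (15/23) = 47/15.

47/15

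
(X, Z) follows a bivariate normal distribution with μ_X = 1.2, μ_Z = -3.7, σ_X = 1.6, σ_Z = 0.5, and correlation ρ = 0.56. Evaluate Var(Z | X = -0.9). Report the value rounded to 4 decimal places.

The conditional variance in a bivariate normal is σ_Z²(1 − ρ²), independent of x.
Var(Z | X=-0.9) = (0.5)²·(1 − (0.56)²) = 0.25·0.6864 = 0.1716.

0.1716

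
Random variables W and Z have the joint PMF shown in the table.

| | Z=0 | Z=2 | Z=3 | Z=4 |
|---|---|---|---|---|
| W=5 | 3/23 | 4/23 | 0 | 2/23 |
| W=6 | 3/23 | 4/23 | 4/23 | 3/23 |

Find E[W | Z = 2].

11/2

P(Z = 2) = 8/23.
Summing W·P(W=x,Z=y) over the conditioning event gives 44/23.
E[W | Z = 2] = (44/23) / (8/23) = 11/2.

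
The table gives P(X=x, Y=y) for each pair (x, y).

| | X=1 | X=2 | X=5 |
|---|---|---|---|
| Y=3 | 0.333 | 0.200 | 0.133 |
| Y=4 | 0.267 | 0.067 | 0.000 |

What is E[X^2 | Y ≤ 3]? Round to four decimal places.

6.6937

P(Y ≤ 3) = 0.666.
Σ X^2·P over the event = 1·(0.333) + 4·(0.200) + 25·(0.133) = 4.458.
E[X^2 | Y ≤ 3] = (4.458) / (0.666) = 6.6937.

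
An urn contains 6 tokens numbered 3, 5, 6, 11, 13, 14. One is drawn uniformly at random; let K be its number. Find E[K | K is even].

10

P(K is even) = 1/3.
Σ over the event: 6·1/6 + 14·1/6 = 10/3.
E[K | K is even] = (10/3) / (1/3) = 10.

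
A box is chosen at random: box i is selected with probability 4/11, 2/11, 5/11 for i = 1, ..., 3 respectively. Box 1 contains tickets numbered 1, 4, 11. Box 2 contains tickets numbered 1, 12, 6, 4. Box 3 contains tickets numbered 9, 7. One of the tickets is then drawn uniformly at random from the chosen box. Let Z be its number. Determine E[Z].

E[Z | box 1] = (1+4+11)/3 = 16/3.
E[Z | box 2] = (1+12+6+4)/4 = 23/4.
E[Z | box 3] = (9+7)/2 = 8.
E[Z] = (4/11)·(16/3) + (2/11)·(23/4) + (5/11)·(8) = 437/66.

437/66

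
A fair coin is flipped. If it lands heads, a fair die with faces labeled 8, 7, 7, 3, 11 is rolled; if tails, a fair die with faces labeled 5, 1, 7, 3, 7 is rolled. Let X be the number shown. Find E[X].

59/10

E[X | heads] = (8+7+7+3+11)/5 = 36/5.
E[X | tails] = (5+1+7+3+7)/5 = 23/5.
By the law of total expectation,
E[X] = (1/2)·(36/5) + (1/2)·(23/5) = 59/10.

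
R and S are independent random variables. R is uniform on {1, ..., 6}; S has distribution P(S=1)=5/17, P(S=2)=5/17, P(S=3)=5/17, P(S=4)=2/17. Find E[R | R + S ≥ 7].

P(R + S ≥ 7) = 19/51.
Summing R·P(x,y) over outcomes with R + S ≥ 7 gives 98/51.
E[R | R + S ≥ 7] = (98/51) / (19/51) = 98/19.

98/19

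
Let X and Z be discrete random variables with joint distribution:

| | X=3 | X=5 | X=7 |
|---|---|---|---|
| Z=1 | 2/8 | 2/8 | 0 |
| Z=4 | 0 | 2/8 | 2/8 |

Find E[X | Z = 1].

P(Z = 1) = 1/2.
Σ X·P over the event = 3·(2/8) + 5·(2/8) = 2.
E[X | Z = 1] = (2) / (1/2) = 4.

4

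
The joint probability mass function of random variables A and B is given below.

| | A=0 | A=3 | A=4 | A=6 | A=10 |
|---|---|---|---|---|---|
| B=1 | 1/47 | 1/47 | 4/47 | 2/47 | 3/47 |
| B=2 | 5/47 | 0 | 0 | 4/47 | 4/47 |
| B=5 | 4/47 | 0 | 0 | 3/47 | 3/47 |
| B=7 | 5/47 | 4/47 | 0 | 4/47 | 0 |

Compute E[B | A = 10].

13/5

P(A = 10) = 10/47.
Σ B·P over the event = 1·(3/47) + 2·(4/47) + 5·(3/47) = 26/47.
E[B | A = 10] = (26/47) / (10/47) = 13/5.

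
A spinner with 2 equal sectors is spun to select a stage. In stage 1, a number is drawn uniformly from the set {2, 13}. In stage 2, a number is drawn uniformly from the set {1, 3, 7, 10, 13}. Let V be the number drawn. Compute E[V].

143/20

E[V | stage 1] = (2+13)/2 = 15/2.
E[V | stage 2] = (1+3+7+10+13)/5 = 34/5.
By the law of total expectation,
E[V] = (1/2)·(15/2) + (1/2)·(34/5) = 143/20.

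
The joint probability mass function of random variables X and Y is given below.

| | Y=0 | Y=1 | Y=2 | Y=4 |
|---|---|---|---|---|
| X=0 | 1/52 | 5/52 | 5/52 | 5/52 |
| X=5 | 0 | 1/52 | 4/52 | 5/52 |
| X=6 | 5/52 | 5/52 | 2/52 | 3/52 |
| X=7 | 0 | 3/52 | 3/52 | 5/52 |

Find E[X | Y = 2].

P(Y = 2) = 7/26.
Σ X·P over the event = 0·(5/52) + 5·(4/52) + 6·(2/52) + 7·(3/52) = 53/52.
E[X | Y = 2] = (53/52) / (7/26) = 53/14.

53/14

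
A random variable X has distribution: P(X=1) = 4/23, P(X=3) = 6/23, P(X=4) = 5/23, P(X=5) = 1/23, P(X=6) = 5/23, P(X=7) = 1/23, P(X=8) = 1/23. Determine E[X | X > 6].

P(X > 6) = 2/23.
Σ over the event: 7·1/23 + 8·1/23 = 15/23.
E[X | X > 6] = (15/23) / (2/23) = 15/2.

15/2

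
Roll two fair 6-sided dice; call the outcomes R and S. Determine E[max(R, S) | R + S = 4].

Outcomes with R + S = 4: (1,3), (2,2), (3,1), each with probability 1/36.
E[max(R, S) | R + S = 4] = (3 + 2 + 3) / 3 = 8/3.

8/3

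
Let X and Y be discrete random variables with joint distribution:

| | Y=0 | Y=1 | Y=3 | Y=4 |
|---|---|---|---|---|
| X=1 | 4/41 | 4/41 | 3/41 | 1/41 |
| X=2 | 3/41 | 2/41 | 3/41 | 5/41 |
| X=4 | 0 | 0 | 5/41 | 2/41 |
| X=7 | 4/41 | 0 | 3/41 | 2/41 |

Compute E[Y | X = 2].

31/13

P(X = 2) = 13/41.
Σ Y·P over the event = 0·(3/41) + 1·(2/41) + 3·(3/41) + 4·(5/41) = 31/41.
E[Y | X = 2] = (31/41) / (13/41) = 31/13.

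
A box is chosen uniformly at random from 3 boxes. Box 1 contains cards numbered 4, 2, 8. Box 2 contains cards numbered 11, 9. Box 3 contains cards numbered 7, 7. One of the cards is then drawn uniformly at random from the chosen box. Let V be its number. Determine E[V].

65/9

E[V | box 1] = (4+2+8)/3 = 14/3.
E[V | box 2] = (11+9)/2 = 10.
E[V | box 3] = (7+7)/2 = 7.
E[V] = (1/3)·(14/3) + (1/3)·(10) + (1/3)·(7) = 65/9.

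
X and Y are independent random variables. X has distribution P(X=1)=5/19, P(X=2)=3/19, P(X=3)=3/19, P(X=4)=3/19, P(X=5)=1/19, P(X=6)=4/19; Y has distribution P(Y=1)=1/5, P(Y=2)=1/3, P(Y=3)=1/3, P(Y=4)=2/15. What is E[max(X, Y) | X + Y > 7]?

347/61

P(X + Y > 7) = 61/285.
Summing max(X,Y)·P(x,y) over outcomes with X + Y > 7 gives 347/285.
E[max(X, Y) | X + Y > 7] = (347/285) / (61/285) = 347/61.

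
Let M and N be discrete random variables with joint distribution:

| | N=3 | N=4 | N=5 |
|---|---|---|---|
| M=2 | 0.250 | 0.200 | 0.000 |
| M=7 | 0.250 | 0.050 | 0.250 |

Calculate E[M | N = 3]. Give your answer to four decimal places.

4.5000

P(N = 3) = 0.500.
Σ M·P over the event = 2·(0.250) + 7·(0.250) = 2.250.
E[M | N = 3] = (2.250) / (0.500) = 4.5000.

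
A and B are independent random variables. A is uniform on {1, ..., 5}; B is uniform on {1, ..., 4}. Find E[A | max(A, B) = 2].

Outcomes with max(A, B) = 2: (1,2), (2,1), (2,2), each with probability 1/20.
E[A | max(A, B) = 2] = (1 + 2 + 2) / 3 = 5/3.

5/3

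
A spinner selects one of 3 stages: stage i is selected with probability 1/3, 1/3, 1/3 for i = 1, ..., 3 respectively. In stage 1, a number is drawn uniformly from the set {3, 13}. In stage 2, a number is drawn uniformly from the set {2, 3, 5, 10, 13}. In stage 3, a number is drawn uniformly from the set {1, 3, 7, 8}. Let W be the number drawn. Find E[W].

129/20

E[W | stage 1] = (3+13)/2 = 8.
E[W | stage 2] = (2+3+5+10+13)/5 = 33/5.
E[W | stage 3] = (1+3+7+8)/4 = 19/4.
By the law of total expectation,
E[W] = (1/3)·(8) + (1/3)·(33/5) + (1/3)·(19/4) = 129/20.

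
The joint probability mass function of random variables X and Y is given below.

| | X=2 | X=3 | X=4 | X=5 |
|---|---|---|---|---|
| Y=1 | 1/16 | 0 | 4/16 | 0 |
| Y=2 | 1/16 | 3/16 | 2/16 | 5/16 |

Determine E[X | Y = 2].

4

P(Y = 2) = 11/16.
Σ X·P over the event = 2·(1/16) + 3·(3/16) + 4·(2/16) + 5·(5/16) = 11/4.
E[X | Y = 2] = (11/4) / (11/16) = 4.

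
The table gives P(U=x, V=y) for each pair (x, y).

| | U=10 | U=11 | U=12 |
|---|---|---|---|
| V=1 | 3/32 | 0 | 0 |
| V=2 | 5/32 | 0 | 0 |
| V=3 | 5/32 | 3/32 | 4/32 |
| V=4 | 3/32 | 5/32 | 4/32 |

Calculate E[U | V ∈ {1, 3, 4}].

P(V ∈ {1, 3, 4}) = 27/32.
Σ U·P over the event = 10·(3/32) + 10·(5/32) + 10·(3/32) + 11·(3/32) + 11·(5/32) + 12·(4/32) + 12·(4/32) = 147/16.
E[U | V ∈ {1, 3, 4}] = (147/16) / (27/32) = 98/9.

98/9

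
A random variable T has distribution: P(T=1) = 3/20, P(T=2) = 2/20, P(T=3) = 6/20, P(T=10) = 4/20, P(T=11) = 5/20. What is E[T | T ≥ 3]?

113/15

P(T ≥ 3) = 3/4.
Σ over the event: 3·3/10 + 10·1/5 + 11·1/4 = 113/20.
E[T | T ≥ 3] = (113/20) / (3/4) = 113/15.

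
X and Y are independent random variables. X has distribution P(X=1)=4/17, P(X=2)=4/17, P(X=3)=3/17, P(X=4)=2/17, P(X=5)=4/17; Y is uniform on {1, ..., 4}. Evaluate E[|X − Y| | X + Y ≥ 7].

29/19

P(X + Y ≥ 7) = 19/68.
Summing |X−Y|·P(x,y) over outcomes with X + Y ≥ 7 gives 29/68.
E[|X − Y| | X + Y ≥ 7] = (29/68) / (19/68) = 29/19.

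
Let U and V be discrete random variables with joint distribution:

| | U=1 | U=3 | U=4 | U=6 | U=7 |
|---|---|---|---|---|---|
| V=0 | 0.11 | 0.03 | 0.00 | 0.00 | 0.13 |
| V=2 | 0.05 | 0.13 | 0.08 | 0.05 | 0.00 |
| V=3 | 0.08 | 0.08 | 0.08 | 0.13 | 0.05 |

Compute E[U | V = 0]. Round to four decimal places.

4.1111

P(V = 0) = 0.27.
Σ U·P over the event = 1·(0.11) + 3·(0.03) + 7·(0.13) = 1.11.
E[U | V = 0] = (1.11) / (0.27) = 4.1111.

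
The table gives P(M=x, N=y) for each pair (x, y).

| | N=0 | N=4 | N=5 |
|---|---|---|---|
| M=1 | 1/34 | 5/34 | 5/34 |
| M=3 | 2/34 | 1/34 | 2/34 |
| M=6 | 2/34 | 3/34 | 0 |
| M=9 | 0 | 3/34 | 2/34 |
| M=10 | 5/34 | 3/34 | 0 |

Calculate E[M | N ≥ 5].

P(N ≥ 5) = 9/34.
Summing M·P(M=x,N=y) over the conditioning event gives 29/34.
E[M | N ≥ 5] = (29/34) / (9/34) = 29/9.

29/9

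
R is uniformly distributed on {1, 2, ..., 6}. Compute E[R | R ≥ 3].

9/2

Given R ≥ 3, R is equally likely to be any of {3, 4, 5, 6}.
E[R | R ≥ 3] = (3 + 4 + 5 + 6) / 4 = 9/2.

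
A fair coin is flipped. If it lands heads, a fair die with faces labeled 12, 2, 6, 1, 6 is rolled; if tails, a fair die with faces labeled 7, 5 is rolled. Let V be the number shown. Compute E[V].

E[V | heads] = (12+2+6+1+6)/5 = 27/5.
E[V | tails] = (7+5)/2 = 6.
E[V] = (1/2)·(27/5) + (1/2)·(6) = 57/10.

57/10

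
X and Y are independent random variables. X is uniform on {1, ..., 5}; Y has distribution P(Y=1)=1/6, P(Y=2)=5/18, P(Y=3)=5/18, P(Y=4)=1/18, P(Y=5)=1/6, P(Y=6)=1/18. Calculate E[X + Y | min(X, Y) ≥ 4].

P(min(X, Y) ≥ 4) = 1/9.
Summing (X+Y)·P(x,y) over outcomes with min(X, Y) ≥ 4 gives 19/18.
E[X + Y | min(X, Y) ≥ 4] = (19/18) / (1/9) = 19/2.

19/2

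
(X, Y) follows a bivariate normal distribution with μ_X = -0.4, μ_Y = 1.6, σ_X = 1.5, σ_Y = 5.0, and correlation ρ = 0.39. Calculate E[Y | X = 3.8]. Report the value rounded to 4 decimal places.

7.0600

E[Y | X=x] = μ_Y + ρ(σ_Y/σ_X)(x − μ_X) for jointly normal variables.
E[Y | X=3.8] = 1.6 + (0.39)·(5.0/1.5)·(3.8 − (-0.4)) = 1.6 + (1.3)·(4.2) = 7.0600.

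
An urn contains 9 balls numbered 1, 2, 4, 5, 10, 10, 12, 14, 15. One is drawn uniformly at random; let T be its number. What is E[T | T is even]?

P(T is even) = 2/3.
Σ over the event: 2·1/9 + 4·1/9 + 10·2/9 + 12·1/9 + 14·1/9 = 52/9.
E[T | T is even] = (52/9) / (2/3) = 26/3.

26/3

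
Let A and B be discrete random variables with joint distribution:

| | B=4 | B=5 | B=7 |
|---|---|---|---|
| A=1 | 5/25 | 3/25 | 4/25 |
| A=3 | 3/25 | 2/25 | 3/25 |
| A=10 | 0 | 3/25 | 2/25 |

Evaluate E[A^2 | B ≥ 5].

552/17

P(B ≥ 5) = 17/25.
Σ A^2·P over the event = 1·(3/25) + 1·(4/25) + 9·(2/25) + 9·(3/25) + 100·(3/25) + 100·(2/25) = 552/25.
E[A^2 | B ≥ 5] = (552/25) / (17/25) = 552/17.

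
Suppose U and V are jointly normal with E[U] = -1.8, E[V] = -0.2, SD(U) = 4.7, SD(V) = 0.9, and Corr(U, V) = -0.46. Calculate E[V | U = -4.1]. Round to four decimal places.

E[V | U=x] = μ_V + ρ(σ_V/σ_U)(x − μ_U) for jointly normal variables.
E[V | U=-4.1] = -0.2 + (-0.46)·(0.9/4.7)·(-4.1 − (-1.8)) = -0.2 + (-0.088085)·(-2.3) = 0.0026.

0.0026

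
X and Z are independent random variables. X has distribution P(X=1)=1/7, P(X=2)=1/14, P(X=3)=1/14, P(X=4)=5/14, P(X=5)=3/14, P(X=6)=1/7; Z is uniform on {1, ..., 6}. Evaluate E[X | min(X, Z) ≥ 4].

47/10

P(min(X, Z) ≥ 4) = 5/14.
Summing X·P(x,y) over outcomes with min(X, Z) ≥ 4 gives 47/28.
E[X | min(X, Z) ≥ 4] = (47/28) / (5/14) = 47/10.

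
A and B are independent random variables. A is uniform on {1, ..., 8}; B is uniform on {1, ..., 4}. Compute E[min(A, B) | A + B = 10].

Outcomes with A + B = 10: (6,4), (7,3), (8,2), each with probability 1/32.
E[min(A, B) | A + B = 10] = (4 + 3 + 2) / 3 = 3.

3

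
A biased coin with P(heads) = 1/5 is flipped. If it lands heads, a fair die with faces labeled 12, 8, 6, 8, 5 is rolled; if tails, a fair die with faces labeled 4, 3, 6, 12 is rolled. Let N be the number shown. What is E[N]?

E[N | heads] = (12+8+6+8+5)/5 = 39/5.
E[N | tails] = (4+3+6+12)/4 = 25/4.
E[N] = (1/5)·(39/5) + (4/5)·(25/4) = 164/25.

164/25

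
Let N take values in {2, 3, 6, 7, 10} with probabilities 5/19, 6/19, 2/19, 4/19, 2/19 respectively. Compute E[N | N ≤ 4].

P(N ≤ 4) = 11/19.
Σ over the event: 2·5/19 + 3·6/19 = 28/19.
E[N | N ≤ 4] = (28/19) / (11/19) = 28/11.

28/11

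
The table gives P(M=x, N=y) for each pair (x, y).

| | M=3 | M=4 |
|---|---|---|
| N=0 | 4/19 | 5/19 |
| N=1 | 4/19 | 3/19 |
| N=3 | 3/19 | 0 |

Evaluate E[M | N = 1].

P(N = 1) = 7/19.
Σ M·P over the event = 3·(4/19) + 4·(3/19) = 24/19.
E[M | N = 1] = (24/19) / (7/19) = 24/7.

24/7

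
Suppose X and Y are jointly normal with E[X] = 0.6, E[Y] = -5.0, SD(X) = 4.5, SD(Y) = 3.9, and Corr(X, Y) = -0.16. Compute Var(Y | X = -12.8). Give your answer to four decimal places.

14.8206

For a bivariate normal, Var(Y | X=x) = σ_Y²(1 − ρ²).
Var(Y | X=-12.8) = (3.9)²·(1 − (-0.16)²) = 15.21·0.9744 = 14.8206.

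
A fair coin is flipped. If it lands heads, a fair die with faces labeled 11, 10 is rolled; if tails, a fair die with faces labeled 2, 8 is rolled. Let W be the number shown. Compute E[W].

E[W | heads] = (11+10)/2 = 21/2.
E[W | tails] = (2+8)/2 = 5.
E[W] = (1/2)·(21/2) + (1/2)·(5) = 31/4.

31/4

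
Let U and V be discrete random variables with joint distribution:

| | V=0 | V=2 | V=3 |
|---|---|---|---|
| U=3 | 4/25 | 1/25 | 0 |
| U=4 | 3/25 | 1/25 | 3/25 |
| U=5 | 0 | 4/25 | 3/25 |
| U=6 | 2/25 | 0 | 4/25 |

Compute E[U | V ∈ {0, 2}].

21/5

P(V ∈ {0, 2}) = 3/5.
Σ U·P over the event = 3·(4/25) + 3·(1/25) + 4·(3/25) + 4·(1/25) + 5·(4/25) + 6·(2/25) = 63/25.
E[U | V ∈ {0, 2}] = (63/25) / (3/5) = 21/5.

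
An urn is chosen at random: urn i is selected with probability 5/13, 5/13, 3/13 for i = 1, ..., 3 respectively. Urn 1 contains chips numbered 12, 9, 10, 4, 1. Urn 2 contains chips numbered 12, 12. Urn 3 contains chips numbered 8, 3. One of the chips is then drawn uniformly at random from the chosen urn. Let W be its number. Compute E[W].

E[W | urn 1] = (12+9+10+4+1)/5 = 36/5.
E[W | urn 2] = (12+12)/2 = 12.
E[W | urn 3] = (8+3)/2 = 11/2.
E[W] = (5/13)·(36/5) + (5/13)·(12) + (3/13)·(11/2) = 225/26.

225/26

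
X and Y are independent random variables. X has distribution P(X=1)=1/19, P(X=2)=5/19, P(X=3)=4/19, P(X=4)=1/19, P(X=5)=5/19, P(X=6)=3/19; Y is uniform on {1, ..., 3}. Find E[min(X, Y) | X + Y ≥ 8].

30/11

P(X + Y ≥ 8) = 11/57.
Summing min(X,Y)·P(x,y) over outcomes with X + Y ≥ 8 gives 10/19.
E[min(X, Y) | X + Y ≥ 8] = (10/19) / (11/57) = 30/11.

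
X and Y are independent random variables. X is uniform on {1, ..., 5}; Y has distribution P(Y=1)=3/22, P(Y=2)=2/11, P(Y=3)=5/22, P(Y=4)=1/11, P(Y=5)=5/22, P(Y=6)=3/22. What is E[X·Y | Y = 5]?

15

P(Y = 5) = 5/22.
Summing XY·P(x,y) over outcomes with Y = 5 gives 75/22.
E[X·Y | Y = 5] = (75/22) / (5/22) = 15.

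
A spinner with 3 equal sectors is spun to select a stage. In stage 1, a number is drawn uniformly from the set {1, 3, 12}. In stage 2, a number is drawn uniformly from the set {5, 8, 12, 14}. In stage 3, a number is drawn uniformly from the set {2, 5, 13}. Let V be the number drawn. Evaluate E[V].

E[V | stage 1] = (1+3+12)/3 = 16/3.
E[V | stage 2] = (5+8+12+14)/4 = 39/4.
E[V | stage 3] = (2+5+13)/3 = 20/3.
By the law of total expectation,
E[V] = (1/3)·(16/3) + (1/3)·(39/4) + (1/3)·(20/3) = 29/4.

29/4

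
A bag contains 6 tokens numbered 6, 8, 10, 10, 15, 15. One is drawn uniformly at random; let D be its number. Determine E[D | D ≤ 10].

17/2

P(D ≤ 10) = 2/3.
Σ over the event: 6·1/6 + 8·1/6 + 10·1/3 = 17/3.
E[D | D ≤ 10] = (17/3) / (2/3) = 17/2.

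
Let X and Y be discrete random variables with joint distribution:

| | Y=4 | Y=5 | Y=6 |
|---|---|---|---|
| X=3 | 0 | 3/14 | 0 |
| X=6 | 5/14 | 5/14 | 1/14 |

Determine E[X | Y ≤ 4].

6

P(Y ≤ 4) = 5/14.
Σ X·P over the event = 6·(5/14) = 15/7.
E[X | Y ≤ 4] = (15/7) / (5/14) = 6.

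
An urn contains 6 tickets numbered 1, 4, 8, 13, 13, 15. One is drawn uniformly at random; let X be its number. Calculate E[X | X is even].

P(X is even) = 1/3.
Σ over the event: 4·1/6 + 8·1/6 = 2.
E[X | X is even] = (2) / (1/3) = 6.

6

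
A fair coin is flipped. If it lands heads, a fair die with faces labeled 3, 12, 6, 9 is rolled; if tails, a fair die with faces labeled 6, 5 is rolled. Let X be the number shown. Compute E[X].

E[X | heads] = (3+12+6+9)/4 = 15/2.
E[X | tails] = (6+5)/2 = 11/2.
By the law of total expectation,
E[X] = (1/2)·(15/2) + (1/2)·(11/2) = 13/2.

13/2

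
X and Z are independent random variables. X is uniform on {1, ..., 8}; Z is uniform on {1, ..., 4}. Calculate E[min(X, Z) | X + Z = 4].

4/3

Outcomes with X + Z = 4: (1,3), (2,2), (3,1), each with probability 1/32.
E[min(X, Z) | X + Z = 4] = (1 + 2 + 1) / 3 = 4/3.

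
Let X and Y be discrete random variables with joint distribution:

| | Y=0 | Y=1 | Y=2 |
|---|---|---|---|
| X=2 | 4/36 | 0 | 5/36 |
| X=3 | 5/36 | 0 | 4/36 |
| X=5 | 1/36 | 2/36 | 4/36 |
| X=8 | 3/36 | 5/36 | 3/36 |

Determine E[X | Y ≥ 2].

P(Y ≥ 2) = 4/9.
Σ X·P over the event = 2·(5/36) + 3·(4/36) + 5·(4/36) + 8·(3/36) = 11/6.
E[X | Y ≥ 2] = (11/6) / (4/9) = 33/8.

33/8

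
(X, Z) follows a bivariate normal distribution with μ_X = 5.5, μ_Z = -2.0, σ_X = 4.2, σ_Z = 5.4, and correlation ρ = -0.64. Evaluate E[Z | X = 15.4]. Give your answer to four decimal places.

-10.1463

E[Z | X=x] = μ_Z + ρ(σ_Z/σ_X)(x − μ_X) for jointly normal variables.
E[Z | X=15.4] = -2.0 + (-0.64)·(5.4/4.2)·(15.4 − (5.5)) = -2.0 + (-0.82286)·(9.9) = -10.1463.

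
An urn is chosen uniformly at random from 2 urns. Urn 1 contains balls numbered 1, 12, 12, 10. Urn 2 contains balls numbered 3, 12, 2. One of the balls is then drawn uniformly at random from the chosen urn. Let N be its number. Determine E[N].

173/24

E[N | urn 1] = (1+12+12+10)/4 = 35/4.
E[N | urn 2] = (3+12+2)/3 = 17/3.
E[N] = (1/2)·(35/4) + (1/2)·(17/3) = 173/24.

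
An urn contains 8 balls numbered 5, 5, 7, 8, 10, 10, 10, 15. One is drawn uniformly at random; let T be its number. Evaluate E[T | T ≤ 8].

25/4

P(T ≤ 8) = 1/2.
Σ over the event: 5·1/4 + 7·1/8 + 8·1/8 = 25/8.
E[T | T ≤ 8] = (25/8) / (1/2) = 25/4.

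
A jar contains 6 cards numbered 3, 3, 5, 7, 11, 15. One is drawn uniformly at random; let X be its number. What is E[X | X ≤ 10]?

P(X ≤ 10) = 2/3.
Σ over the event: 3·1/3 + 5·1/6 + 7·1/6 = 3.
E[X | X ≤ 10] = (3) / (2/3) = 9/2.

9/2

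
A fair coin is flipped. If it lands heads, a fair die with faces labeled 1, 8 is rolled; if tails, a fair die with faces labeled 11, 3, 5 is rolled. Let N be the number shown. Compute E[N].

65/12

E[N | heads] = (1+8)/2 = 9/2.
E[N | tails] = (11+3+5)/3 = 19/3.
By the law of total expectation,
E[N] = (1/2)·(9/2) + (1/2)·(19/3) = 65/12.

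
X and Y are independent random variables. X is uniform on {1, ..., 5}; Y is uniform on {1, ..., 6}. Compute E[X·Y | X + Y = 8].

29/2

Outcomes with X + Y = 8: (2,6), (3,5), (4,4), (5,3), each with probability 1/30.
E[X·Y | X + Y = 8] = (12 + 15 + 16 + 15) / 4 = 29/2.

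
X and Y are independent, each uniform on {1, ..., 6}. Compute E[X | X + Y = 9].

Outcomes with X + Y = 9: (3,6), (4,5), (5,4), (6,3), each with probability 1/36.
E[X | X + Y = 9] = (3 + 4 + 5 + 6) / 4 = 9/2.

9/2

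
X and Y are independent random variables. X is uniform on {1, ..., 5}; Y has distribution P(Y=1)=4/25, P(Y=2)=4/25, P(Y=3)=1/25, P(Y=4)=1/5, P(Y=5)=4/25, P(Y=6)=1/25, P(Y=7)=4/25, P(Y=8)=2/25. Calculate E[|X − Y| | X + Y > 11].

11/4

P(X + Y > 11) = 8/125.
Summing |X−Y|·P(x,y) over outcomes with X + Y > 11 gives 22/125.
E[|X − Y| | X + Y > 11] = (22/125) / (8/125) = 11/4.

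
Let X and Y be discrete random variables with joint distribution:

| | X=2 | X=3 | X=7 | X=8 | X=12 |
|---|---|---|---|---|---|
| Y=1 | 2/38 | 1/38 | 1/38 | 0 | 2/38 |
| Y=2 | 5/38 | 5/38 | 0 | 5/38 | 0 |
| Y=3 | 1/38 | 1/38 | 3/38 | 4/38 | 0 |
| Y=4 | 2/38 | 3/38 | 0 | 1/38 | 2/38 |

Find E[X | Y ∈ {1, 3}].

P(Y ∈ {1, 3}) = 15/38.
Σ X·P over the event = 2·(2/38) + 2·(1/38) + 3·(1/38) + 3·(1/38) + 7·(1/38) + 7·(3/38) + 8·(4/38) + 12·(2/38) = 48/19.
E[X | Y ∈ {1, 3}] = (48/19) / (15/38) = 32/5.

32/5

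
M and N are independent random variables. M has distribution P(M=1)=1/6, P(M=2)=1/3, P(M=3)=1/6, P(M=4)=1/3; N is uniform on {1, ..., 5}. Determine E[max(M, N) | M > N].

P(M > N) = 1/3.
Summing max(M,N)·P(x,y) over outcomes with M > N gives 17/15.
E[max(M, N) | M > N] = (17/15) / (1/3) = 17/5.

17/5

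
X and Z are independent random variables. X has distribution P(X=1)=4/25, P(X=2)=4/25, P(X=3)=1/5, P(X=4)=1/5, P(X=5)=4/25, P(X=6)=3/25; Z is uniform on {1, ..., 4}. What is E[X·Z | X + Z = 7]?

178/17

P(X + Z = 7) = 17/100.
Summing XZ·P(x,y) over outcomes with X + Z = 7 gives 89/50.
E[X·Z | X + Z = 7] = (89/50) / (17/100) = 178/17.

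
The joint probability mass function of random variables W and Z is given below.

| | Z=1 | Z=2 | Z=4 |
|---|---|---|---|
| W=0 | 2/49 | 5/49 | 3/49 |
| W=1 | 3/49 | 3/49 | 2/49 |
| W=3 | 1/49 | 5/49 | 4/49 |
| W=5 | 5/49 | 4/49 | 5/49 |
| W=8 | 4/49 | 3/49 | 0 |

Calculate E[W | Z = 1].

21/5

P(Z = 1) = 15/49.
Σ W·P over the event = 0·(2/49) + 1·(3/49) + 3·(1/49) + 5·(5/49) + 8·(4/49) = 9/7.
E[W | Z = 1] = (9/7) / (15/49) = 21/5.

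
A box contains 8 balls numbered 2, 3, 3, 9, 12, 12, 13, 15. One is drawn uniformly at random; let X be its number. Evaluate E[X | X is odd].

43/5

P(X is odd) = 5/8.
Σ over the event: 3·1/4 + 9·1/8 + 13·1/8 + 15·1/8 = 43/8.
E[X | X is odd] = (43/8) / (5/8) = 43/5.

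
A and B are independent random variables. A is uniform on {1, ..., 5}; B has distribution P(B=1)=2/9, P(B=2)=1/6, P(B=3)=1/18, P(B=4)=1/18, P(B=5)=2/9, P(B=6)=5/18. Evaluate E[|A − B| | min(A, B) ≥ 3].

47/33

P(min(A, B) ≥ 3) = 11/30.
Summing |A−B|·P(x,y) over outcomes with min(A, B) ≥ 3 gives 47/90.
E[|A − B| | min(A, B) ≥ 3] = (47/90) / (11/30) = 47/33.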